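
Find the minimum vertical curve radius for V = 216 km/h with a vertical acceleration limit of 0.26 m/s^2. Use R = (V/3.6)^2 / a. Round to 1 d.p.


Convert speed: V = 216 / 3.6 = 60.0 m/s
V^2 = 3600.0 m^2/s^2
R_v = 3600.0 / 0.26
R_v = 13846.2 m

13846.2


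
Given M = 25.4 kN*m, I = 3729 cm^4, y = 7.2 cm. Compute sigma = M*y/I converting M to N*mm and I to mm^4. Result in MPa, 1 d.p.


Convert units:
M = 25.4 kN*m = 25400000 N*mm
y = 7.2 cm = 72 mm
I = 3729 cm^4 = 37290000 mm^4
sigma = 25400000 * 72 / 37290000
sigma = 49.0 MPa

49.0


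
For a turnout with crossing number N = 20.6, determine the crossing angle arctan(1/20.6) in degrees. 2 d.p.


1/N = 1/20.6 = 0.048544
angle = arctan(0.048544) = 0.048506 rad
angle = 0.048506 * 180/pi = 2.78 degrees

2.78


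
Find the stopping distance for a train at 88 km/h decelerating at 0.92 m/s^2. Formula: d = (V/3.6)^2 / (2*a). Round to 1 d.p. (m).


Convert speed: V = 88 / 3.6 = 24.4444 m/s
V^2 = 597.5309
d = 597.5309 / (2 * 0.92)
d = 597.5309 / 1.84
d = 324.7 m

324.7


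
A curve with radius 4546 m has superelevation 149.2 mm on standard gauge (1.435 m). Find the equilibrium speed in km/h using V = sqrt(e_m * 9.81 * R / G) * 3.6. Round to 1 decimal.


Convert cant: e = 149.2 mm = 0.1492 m
V_ms = sqrt(0.1492 * 9.81 * 4546 / 1.435)
V_ms = sqrt(4636.767939) = 68.0938 m/s
V = 68.0938 * 3.6 = 245.1 km/h

245.1


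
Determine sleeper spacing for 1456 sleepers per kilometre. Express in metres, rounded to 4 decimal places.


Spacing = 1000 m / number of sleepers
Spacing = 1000 / 1456
Spacing = 0.6868 m

0.6868


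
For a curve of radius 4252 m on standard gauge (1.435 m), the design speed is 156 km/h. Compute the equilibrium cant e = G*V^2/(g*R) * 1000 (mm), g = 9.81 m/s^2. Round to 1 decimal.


Convert speed: V = 156 / 3.6 = 43.3333 m/s
Apply formula: e = 1.435 * 43.3333^2 / (9.81 * 4252)
e = 1.435 * 1877.7778 / 41712.12
e = 0.0646 m = 64.6 mm

64.6


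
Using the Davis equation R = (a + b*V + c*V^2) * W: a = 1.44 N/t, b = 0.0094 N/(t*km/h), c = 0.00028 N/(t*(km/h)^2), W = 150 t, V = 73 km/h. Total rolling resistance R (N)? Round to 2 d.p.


b*V = 0.0094 * 73 = 0.6862
c*V^2 = 0.00028 * 5329 = 1.49212
R_per_t = 1.44 + 0.6862 + 1.49212 = 3.61832 N/t
R_total = 3.61832 * 150 = 542.75 N

542.75


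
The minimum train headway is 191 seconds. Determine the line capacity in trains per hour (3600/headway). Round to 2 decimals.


Capacity = 3600 / headway
Capacity = 3600 / 191
Capacity = 18.85 trains/hour

18.85


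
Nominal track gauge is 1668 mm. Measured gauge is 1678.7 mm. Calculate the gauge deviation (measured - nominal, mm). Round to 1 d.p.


Deviation = measured - nominal
Deviation = 1678.7 - 1668
Deviation = 10.7 mm

10.7


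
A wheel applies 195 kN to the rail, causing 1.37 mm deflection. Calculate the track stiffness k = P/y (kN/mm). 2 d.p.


Track stiffness k = P / y
k = 195 / 1.37
k = 142.34 kN/mm

142.34


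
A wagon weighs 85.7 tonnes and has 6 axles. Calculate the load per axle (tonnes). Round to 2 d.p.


Load per axle = total weight / number of axles
Load = 85.7 / 6
Load = 14.28 tonnes

14.28


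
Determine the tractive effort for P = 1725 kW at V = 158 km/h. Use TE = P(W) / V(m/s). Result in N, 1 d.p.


Convert: P = 1725 kW = 1725000 W
V = 158 / 3.6 = 43.8889 m/s
TE = 1725000 / 43.8889
TE = 39303.8 N

39303.8


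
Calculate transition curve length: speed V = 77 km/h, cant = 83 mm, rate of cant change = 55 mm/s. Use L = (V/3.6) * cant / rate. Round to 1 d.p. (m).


Convert speed: V = 77 / 3.6 = 21.3889 m/s
L = 21.3889 * 83 / 55
L = 1775.2778 / 55
L = 32.3 m

32.3


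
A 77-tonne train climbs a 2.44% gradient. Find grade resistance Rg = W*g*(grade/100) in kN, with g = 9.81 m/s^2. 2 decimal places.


Rg = W * 9.81 * grade / 100
Rg = 77 * 9.81 * 2.44 / 100
Rg = 755.37 * 0.0244
Rg = 18.43 kN

18.43


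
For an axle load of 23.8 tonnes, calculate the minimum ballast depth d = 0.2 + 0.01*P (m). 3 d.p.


d = 0.2 + 0.01 * 23.8
d = 0.2 + 0.238
d = 0.438 m

0.438


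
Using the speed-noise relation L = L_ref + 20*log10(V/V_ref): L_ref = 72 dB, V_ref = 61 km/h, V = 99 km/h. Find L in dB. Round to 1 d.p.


V/V_ref = 99 / 61 = 1.622951
log10(1.622951) = 0.210305
20 * 0.210305 = 4.2061
L = 72 + 4.2061 = 76.2 dB

76.2


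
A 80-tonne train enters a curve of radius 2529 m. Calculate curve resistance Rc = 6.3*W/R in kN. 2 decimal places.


Rc = 6.3 * W / R
Rc = 6.3 * 80 / 2529
Rc = 504.0 / 2529
Rc = 0.20 kN

0.20


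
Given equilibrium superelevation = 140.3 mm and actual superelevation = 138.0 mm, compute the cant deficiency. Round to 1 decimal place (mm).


Cant deficiency = equilibrium cant - actual cant
CD = 140.3 - 138.0
CD = 2.3 mm

2.3


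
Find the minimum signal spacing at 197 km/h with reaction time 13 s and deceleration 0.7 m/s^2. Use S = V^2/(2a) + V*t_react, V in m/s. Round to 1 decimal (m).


V = 197 / 3.6 = 54.7222 m/s
Braking distance = 54.7222^2 / (2*0.7) = 2138.944 m
Sighting distance = 54.7222 * 13 = 711.3889 m
S = 2138.944 + 711.3889 = 2850.3 m

2850.3


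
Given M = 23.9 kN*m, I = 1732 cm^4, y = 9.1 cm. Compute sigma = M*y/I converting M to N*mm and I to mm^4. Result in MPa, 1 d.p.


Convert units:
M = 23.9 kN*m = 23900000 N*mm
y = 9.1 cm = 91 mm
I = 1732 cm^4 = 17320000 mm^4
sigma = 23900000 * 91 / 17320000
sigma = 125.6 MPa

125.6


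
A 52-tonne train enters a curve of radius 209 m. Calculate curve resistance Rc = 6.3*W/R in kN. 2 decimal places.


Rc = 6.3 * W / R
Rc = 6.3 * 52 / 209
Rc = 327.6 / 209
Rc = 1.57 kN

1.57


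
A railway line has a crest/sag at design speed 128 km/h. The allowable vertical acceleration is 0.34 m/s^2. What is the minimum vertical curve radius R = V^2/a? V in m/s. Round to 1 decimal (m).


Convert speed: V = 128 / 3.6 = 35.5556 m/s
V^2 = 1264.1975 m^2/s^2
R_v = 1264.1975 / 0.34
R_v = 3718.2 m

3718.2


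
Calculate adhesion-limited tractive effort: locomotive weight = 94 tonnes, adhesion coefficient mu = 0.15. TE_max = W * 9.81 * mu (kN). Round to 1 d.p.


TE_max = W * g * mu
TE_max = 94 * 9.81 * 0.15
TE_max = 922.14 * 0.15
TE_max = 138.3 kN

138.3


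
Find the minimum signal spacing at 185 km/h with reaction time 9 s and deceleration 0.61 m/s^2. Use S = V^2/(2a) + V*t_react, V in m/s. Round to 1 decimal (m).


V = 185 / 3.6 = 51.3889 m/s
Braking distance = 51.3889^2 / (2*0.61) = 2164.6048 m
Sighting distance = 51.3889 * 9 = 462.5 m
S = 2164.6048 + 462.5 = 2627.1 m

2627.1


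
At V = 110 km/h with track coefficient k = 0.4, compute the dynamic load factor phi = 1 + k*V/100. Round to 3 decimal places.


phi = 1 + k * V / 100
phi = 1 + 0.4 * 110 / 100
phi = 1 + 0.44
phi = 1.440

1.440


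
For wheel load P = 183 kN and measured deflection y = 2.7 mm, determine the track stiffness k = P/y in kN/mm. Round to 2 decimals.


Track stiffness k = P / y
k = 183 / 2.7
k = 67.78 kN/mm

67.78


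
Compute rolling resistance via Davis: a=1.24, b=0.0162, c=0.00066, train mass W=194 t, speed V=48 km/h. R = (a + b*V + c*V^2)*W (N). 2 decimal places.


b*V = 0.0162 * 48 = 0.7776
c*V^2 = 0.00066 * 2304 = 1.52064
R_per_t = 1.24 + 0.7776 + 1.52064 = 3.53824 N/t
R_total = 3.53824 * 194 = 686.42 N

686.42


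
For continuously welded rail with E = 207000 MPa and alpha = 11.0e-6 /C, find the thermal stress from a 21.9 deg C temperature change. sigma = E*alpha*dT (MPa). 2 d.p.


sigma = E * alpha * dT
sigma = 207000 * 11.0e-6 * 21.9
sigma = 2.277 * 21.9
sigma = 49.87 MPa

49.87


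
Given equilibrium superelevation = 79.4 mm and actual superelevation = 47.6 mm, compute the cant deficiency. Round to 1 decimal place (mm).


Cant deficiency = equilibrium cant - actual cant
CD = 79.4 - 47.6
CD = 31.8 mm

31.8


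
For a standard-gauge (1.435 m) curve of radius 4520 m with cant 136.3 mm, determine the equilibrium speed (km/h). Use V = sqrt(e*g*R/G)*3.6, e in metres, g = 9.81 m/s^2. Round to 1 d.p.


Convert cant: e = 136.3 mm = 0.1363 m
V_ms = sqrt(0.1363 * 9.81 * 4520 / 1.435)
V_ms = sqrt(4211.641505) = 64.8972 m/s
V = 64.8972 * 3.6 = 233.6 km/h

233.6


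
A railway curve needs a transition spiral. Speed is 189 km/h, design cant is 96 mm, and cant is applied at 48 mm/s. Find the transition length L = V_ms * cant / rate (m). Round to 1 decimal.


Convert speed: V = 189 / 3.6 = 52.5 m/s
L = 52.5 * 96 / 48
L = 5040.0 / 48
L = 105.0 m

105.0


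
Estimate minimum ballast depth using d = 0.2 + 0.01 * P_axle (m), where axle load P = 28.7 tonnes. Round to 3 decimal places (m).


d = 0.2 + 0.01 * 28.7
d = 0.2 + 0.287
d = 0.487 m

0.487


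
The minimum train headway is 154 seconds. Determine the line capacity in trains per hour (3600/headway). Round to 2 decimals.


Capacity = 3600 / headway
Capacity = 3600 / 154
Capacity = 23.38 trains/hour

23.38


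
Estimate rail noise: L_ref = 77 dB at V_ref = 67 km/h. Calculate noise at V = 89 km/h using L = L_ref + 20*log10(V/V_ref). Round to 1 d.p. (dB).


V/V_ref = 89 / 67 = 1.328358
log10(1.328358) = 0.123315
20 * 0.123315 = 2.4663
L = 77 + 2.4663 = 79.5 dB

79.5


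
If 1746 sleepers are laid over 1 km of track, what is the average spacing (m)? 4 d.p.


Spacing = 1000 m / number of sleepers
Spacing = 1000 / 1746
Spacing = 0.5727 m

0.5727


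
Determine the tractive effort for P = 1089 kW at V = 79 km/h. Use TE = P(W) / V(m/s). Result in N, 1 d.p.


Convert: P = 1089 kW = 1089000 W
V = 79 / 3.6 = 21.9444 m/s
TE = 1089000 / 21.9444
TE = 49625.3 N

49625.3


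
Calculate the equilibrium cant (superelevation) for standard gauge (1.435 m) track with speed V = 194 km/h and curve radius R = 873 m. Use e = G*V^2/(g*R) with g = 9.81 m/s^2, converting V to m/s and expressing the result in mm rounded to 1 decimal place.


Convert speed: V = 194 / 3.6 = 53.8889 m/s
Apply formula: e = 1.435 * 53.8889^2 / (9.81 * 873)
e = 1.435 * 2904.0123 / 8564.13
e = 0.486594 m = 486.6 mm

486.6


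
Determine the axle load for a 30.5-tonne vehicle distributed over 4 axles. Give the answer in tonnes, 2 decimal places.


Load per axle = total weight / number of axles
Load = 30.5 / 4
Load = 7.63 tonnes

7.63


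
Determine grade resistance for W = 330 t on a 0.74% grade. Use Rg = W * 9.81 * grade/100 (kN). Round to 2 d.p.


Rg = W * 9.81 * grade / 100
Rg = 330 * 9.81 * 0.74 / 100
Rg = 3237.3 * 0.0074
Rg = 23.96 kN

23.96


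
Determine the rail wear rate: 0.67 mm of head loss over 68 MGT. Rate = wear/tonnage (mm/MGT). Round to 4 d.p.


Wear rate = total wear / cumulative tonnage
Rate = 0.67 / 68
Rate = 0.0099 mm/MGT

0.0099


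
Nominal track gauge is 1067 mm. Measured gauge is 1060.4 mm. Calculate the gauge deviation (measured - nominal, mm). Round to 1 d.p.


Deviation = measured - nominal
Deviation = 1060.4 - 1067
Deviation = -6.6 mm

-6.6


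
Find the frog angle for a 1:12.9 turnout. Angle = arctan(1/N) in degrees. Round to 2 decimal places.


1/N = 1/12.9 = 0.077519
angle = arctan(0.077519) = 0.077365 rad
angle = 0.077365 * 180/pi = 4.43 degrees

4.43


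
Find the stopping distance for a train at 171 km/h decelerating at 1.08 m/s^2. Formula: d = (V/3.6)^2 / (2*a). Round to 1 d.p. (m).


Convert speed: V = 171 / 3.6 = 47.5 m/s
V^2 = 2256.25
d = 2256.25 / (2 * 1.08)
d = 2256.25 / 2.16
d = 1044.6 m

1044.6


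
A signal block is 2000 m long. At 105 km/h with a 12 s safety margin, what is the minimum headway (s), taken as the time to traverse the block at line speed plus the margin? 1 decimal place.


V = 105 / 3.6 = 29.1667 m/s
Block traversal time = 2000 / 29.1667 = 68.5714 s
Headway = 68.5714 + 12
Headway = 80.6 s

80.6


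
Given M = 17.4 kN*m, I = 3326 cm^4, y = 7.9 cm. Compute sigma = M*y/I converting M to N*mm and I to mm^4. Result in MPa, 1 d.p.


Convert units:
M = 17.4 kN*m = 17400000 N*mm
y = 7.9 cm = 79 mm
I = 3326 cm^4 = 33260000 mm^4
sigma = 17400000 * 79 / 33260000
sigma = 41.3 MPa

41.3


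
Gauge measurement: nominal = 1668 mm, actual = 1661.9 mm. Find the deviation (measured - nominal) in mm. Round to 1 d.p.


Deviation = measured - nominal
Deviation = 1661.9 - 1668
Deviation = -6.1 mm

-6.1


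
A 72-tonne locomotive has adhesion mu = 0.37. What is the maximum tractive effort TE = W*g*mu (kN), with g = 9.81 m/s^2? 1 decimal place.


TE_max = W * g * mu
TE_max = 72 * 9.81 * 0.37
TE_max = 706.32 * 0.37
TE_max = 261.3 kN

261.3


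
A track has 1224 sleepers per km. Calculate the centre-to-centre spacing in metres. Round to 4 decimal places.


Spacing = 1000 m / number of sleepers
Spacing = 1000 / 1224
Spacing = 0.8170 m

0.8170


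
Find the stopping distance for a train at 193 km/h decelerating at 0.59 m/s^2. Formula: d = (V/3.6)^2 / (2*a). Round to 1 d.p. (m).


Convert speed: V = 193 / 3.6 = 53.6111 m/s
V^2 = 2874.1512
d = 2874.1512 / (2 * 0.59)
d = 2874.1512 / 1.18
d = 2435.7 m

2435.7


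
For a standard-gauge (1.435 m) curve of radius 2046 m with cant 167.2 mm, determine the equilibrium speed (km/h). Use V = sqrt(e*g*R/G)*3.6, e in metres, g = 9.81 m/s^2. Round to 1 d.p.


Convert cant: e = 167.2 mm = 0.1672 m
V_ms = sqrt(0.1672 * 9.81 * 2046 / 1.435)
V_ms = sqrt(2338.616496) = 48.3592 m/s
V = 48.3592 * 3.6 = 174.1 km/h

174.1


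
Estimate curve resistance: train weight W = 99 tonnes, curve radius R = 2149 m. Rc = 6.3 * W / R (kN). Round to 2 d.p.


Rc = 6.3 * W / R
Rc = 6.3 * 99 / 2149
Rc = 623.7 / 2149
Rc = 0.29 kN

0.29


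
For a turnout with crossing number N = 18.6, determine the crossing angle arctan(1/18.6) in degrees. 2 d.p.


1/N = 1/18.6 = 0.053763
angle = arctan(0.053763) = 0.053712 rad
angle = 0.053712 * 180/pi = 3.08 degrees

3.08


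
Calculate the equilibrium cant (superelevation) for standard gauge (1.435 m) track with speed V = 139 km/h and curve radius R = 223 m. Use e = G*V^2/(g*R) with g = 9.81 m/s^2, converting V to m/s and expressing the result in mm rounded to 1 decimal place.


Convert speed: V = 139 / 3.6 = 38.6111 m/s
Apply formula: e = 1.435 * 38.6111^2 / (9.81 * 223)
e = 1.435 * 1490.8179 / 2187.63
e = 0.977918 m = 977.9 mm

977.9


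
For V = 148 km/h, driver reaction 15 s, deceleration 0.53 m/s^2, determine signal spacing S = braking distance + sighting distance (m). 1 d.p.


V = 148 / 3.6 = 41.1111 m/s
Braking distance = 41.1111^2 / (2*0.53) = 1594.4561 m
Sighting distance = 41.1111 * 15 = 616.6667 m
S = 1594.4561 + 616.6667 = 2211.1 m

2211.1


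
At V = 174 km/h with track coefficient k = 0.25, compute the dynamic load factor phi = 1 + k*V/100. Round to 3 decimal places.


phi = 1 + k * V / 100
phi = 1 + 0.25 * 174 / 100
phi = 1 + 0.435
phi = 1.435

1.435


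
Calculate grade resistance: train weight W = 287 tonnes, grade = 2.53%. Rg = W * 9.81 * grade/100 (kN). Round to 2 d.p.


Rg = W * 9.81 * grade / 100
Rg = 287 * 9.81 * 2.53 / 100
Rg = 2815.47 * 0.0253
Rg = 71.23 kN

71.23


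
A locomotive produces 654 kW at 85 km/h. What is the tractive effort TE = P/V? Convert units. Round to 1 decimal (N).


Convert: P = 654 kW = 654000 W
V = 85 / 3.6 = 23.6111 m/s
TE = 654000 / 23.6111
TE = 27698.8 N

27698.8


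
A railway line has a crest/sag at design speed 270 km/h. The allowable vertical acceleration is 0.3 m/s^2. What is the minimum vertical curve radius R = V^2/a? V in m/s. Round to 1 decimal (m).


Convert speed: V = 270 / 3.6 = 75.0 m/s
V^2 = 5625.0 m^2/s^2
R_v = 5625.0 / 0.3
R_v = 18750.0 m

18750.0


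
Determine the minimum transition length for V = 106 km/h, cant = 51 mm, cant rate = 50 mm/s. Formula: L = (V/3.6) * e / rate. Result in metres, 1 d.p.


Convert speed: V = 106 / 3.6 = 29.4444 m/s
L = 29.4444 * 51 / 50
L = 1501.6667 / 50
L = 30.0 m

30.0


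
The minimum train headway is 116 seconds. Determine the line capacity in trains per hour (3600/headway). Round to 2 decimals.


Capacity = 3600 / headway
Capacity = 3600 / 116
Capacity = 31.03 trains/hour

31.03


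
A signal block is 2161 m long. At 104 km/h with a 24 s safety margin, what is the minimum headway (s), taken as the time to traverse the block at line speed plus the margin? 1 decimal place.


V = 104 / 3.6 = 28.8889 m/s
Block traversal time = 2161 / 28.8889 = 74.8038 s
Headway = 74.8038 + 24
Headway = 98.8 s

98.8


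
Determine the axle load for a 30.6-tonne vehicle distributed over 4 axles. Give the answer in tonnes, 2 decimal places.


Load per axle = total weight / number of axles
Load = 30.6 / 4
Load = 7.65 tonnes

7.65


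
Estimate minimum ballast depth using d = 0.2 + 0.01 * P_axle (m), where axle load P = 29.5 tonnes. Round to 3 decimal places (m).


d = 0.2 + 0.01 * 29.5
d = 0.2 + 0.295
d = 0.495 m

0.495


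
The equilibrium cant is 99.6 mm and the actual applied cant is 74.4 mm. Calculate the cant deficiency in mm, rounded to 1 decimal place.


Cant deficiency = equilibrium cant - actual cant
CD = 99.6 - 74.4
CD = 25.2 mm

25.2


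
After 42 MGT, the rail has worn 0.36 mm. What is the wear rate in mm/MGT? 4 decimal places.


Wear rate = total wear / cumulative tonnage
Rate = 0.36 / 42
Rate = 0.0086 mm/MGT

0.0086


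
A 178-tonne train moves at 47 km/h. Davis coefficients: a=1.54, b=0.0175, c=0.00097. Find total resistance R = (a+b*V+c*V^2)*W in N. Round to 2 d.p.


b*V = 0.0175 * 47 = 0.8225
c*V^2 = 0.00097 * 2209 = 2.14273
R_per_t = 1.54 + 0.8225 + 2.14273 = 4.50523 N/t
R_total = 4.50523 * 178 = 801.93 N

801.93


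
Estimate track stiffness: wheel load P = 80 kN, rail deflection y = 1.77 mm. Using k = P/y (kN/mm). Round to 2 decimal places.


Track stiffness k = P / y
k = 80 / 1.77
k = 45.20 kN/mm

45.20


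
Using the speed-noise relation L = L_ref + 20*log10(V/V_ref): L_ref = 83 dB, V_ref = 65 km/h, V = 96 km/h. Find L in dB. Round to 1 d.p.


V/V_ref = 96 / 65 = 1.476923
log10(1.476923) = 0.169358
20 * 0.169358 = 3.3872
L = 83 + 3.3872 = 86.4 dB

86.4


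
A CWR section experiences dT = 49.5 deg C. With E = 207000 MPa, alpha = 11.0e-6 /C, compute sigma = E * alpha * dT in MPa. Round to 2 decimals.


sigma = E * alpha * dT
sigma = 207000 * 11.0e-6 * 49.5
sigma = 2.277 * 49.5
sigma = 112.71 MPa

112.71


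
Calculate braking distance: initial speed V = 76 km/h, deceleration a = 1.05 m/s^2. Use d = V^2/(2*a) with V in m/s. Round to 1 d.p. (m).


Convert speed: V = 76 / 3.6 = 21.1111 m/s
V^2 = 445.679
d = 445.679 / (2 * 1.05)
d = 445.679 / 2.1
d = 212.2 m

212.2


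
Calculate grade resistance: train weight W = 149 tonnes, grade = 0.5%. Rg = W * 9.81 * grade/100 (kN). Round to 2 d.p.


Rg = W * 9.81 * grade / 100
Rg = 149 * 9.81 * 0.5 / 100
Rg = 1461.69 * 0.005
Rg = 7.31 kN

7.31


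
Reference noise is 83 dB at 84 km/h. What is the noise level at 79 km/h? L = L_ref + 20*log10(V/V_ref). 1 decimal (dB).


V/V_ref = 79 / 84 = 0.940476
log10(0.940476) = -0.026652
20 * -0.026652 = -0.533
L = 83 + -0.533 = 82.5 dB

82.5


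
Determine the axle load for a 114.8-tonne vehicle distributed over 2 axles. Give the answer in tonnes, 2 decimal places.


Load per axle = total weight / number of axles
Load = 114.8 / 2
Load = 57.40 tonnes

57.40


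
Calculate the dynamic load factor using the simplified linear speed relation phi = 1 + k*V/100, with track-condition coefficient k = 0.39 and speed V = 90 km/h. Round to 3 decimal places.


phi = 1 + k * V / 100
phi = 1 + 0.39 * 90 / 100
phi = 1 + 0.351
phi = 1.351

1.351


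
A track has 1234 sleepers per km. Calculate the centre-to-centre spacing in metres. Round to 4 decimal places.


Spacing = 1000 m / number of sleepers
Spacing = 1000 / 1234
Spacing = 0.8104 m

0.8104


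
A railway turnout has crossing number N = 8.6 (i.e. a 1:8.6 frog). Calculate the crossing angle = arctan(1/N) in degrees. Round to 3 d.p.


1/N = 1/8.6 = 0.116279
angle = arctan(0.116279) = 0.115759 rad
angle = 0.115759 * 180/pi = 6.633 degrees

6.633


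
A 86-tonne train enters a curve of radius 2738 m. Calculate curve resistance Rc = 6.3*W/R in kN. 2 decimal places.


Rc = 6.3 * W / R
Rc = 6.3 * 86 / 2738
Rc = 541.8 / 2738
Rc = 0.20 kN

0.20


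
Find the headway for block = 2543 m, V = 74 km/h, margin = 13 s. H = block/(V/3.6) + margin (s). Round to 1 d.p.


V = 74 / 3.6 = 20.5556 m/s
Block traversal time = 2543 / 20.5556 = 123.7135 s
Headway = 123.7135 + 13
Headway = 136.7 s

136.7


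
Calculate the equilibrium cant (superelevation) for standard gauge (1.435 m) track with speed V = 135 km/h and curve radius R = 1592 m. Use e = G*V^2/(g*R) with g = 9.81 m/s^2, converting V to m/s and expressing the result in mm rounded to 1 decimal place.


Convert speed: V = 135 / 3.6 = 37.5 m/s
Apply formula: e = 1.435 * 37.5^2 / (9.81 * 1592)
e = 1.435 * 1406.25 / 15617.52
e = 0.129212 m = 129.2 mm

129.2


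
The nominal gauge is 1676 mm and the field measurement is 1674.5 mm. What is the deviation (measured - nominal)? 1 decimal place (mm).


Deviation = measured - nominal
Deviation = 1674.5 - 1676
Deviation = -1.5 mm

-1.5


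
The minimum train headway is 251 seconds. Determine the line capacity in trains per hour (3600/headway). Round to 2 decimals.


Capacity = 3600 / headway
Capacity = 3600 / 251
Capacity = 14.34 trains/hour

14.34


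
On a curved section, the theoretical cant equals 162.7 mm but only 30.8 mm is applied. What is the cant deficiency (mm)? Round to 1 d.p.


Cant deficiency = equilibrium cant - actual cant
CD = 162.7 - 30.8
CD = 131.9 mm

131.9


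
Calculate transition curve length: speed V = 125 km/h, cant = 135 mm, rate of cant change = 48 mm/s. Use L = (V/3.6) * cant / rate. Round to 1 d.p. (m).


Convert speed: V = 125 / 3.6 = 34.7222 m/s
L = 34.7222 * 135 / 48
L = 4687.5 / 48
L = 97.7 m

97.7


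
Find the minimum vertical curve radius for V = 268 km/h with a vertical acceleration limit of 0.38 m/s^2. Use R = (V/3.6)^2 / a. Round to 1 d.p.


Convert speed: V = 268 / 3.6 = 74.4444 m/s
V^2 = 5541.9753 m^2/s^2
R_v = 5541.9753 / 0.38
R_v = 14584.1 m

14584.1


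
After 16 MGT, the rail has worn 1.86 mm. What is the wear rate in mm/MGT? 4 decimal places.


Wear rate = total wear / cumulative tonnage
Rate = 1.86 / 16
Rate = 0.1163 mm/MGT

0.1163


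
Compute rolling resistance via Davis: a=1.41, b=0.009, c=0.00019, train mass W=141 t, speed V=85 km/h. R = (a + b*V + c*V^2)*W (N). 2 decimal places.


b*V = 0.009 * 85 = 0.765
c*V^2 = 0.00019 * 7225 = 1.37275
R_per_t = 1.41 + 0.765 + 1.37275 = 3.54775 N/t
R_total = 3.54775 * 141 = 500.23 N

500.23


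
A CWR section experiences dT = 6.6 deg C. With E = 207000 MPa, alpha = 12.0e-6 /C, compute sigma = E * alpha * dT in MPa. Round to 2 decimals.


sigma = E * alpha * dT
sigma = 207000 * 12.0e-6 * 6.6
sigma = 2.484 * 6.6
sigma = 16.39 MPa

16.39


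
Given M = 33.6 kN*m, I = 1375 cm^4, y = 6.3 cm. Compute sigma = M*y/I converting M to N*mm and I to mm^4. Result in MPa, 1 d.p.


Convert units:
M = 33.6 kN*m = 33600000 N*mm
y = 6.3 cm = 63 mm
I = 1375 cm^4 = 13750000 mm^4
sigma = 33600000 * 63 / 13750000
sigma = 153.9 MPa

153.9


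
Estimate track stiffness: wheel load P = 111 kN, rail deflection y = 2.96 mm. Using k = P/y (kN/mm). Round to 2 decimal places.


Track stiffness k = P / y
k = 111 / 2.96
k = 37.50 kN/mm

37.50


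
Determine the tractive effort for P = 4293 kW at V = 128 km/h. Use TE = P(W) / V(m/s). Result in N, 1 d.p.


Convert: P = 4293 kW = 4293000 W
V = 128 / 3.6 = 35.5556 m/s
TE = 4293000 / 35.5556
TE = 120740.6 N

120740.6


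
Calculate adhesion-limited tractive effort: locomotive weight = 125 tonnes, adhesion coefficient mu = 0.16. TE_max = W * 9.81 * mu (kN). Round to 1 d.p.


TE_max = W * g * mu
TE_max = 125 * 9.81 * 0.16
TE_max = 1226.25 * 0.16
TE_max = 196.2 kN

196.2


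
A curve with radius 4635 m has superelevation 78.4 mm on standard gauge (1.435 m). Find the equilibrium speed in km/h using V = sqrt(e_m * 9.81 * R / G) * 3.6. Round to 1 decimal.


Convert cant: e = 78.4 mm = 0.0784 m
V_ms = sqrt(0.0784 * 9.81 * 4635 / 1.435)
V_ms = sqrt(2484.179122) = 49.8415 m/s
V = 49.8415 * 3.6 = 179.4 km/h

179.4


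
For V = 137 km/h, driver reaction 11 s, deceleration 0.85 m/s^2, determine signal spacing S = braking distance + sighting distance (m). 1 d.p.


V = 137 / 3.6 = 38.0556 m/s
Braking distance = 38.0556^2 / (2*0.85) = 851.8972 m
Sighting distance = 38.0556 * 11 = 418.6111 m
S = 851.8972 + 418.6111 = 1270.5 m

1270.5


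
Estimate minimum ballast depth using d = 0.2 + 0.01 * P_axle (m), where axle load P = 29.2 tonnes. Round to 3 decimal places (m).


d = 0.2 + 0.01 * 29.2
d = 0.2 + 0.292
d = 0.492 m

0.492


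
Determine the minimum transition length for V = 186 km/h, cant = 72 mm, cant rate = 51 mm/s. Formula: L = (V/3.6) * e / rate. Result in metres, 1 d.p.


Convert speed: V = 186 / 3.6 = 51.6667 m/s
L = 51.6667 * 72 / 51
L = 3720.0 / 51
L = 72.9 m

72.9


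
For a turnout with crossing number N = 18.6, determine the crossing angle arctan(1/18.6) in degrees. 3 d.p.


1/N = 1/18.6 = 0.053763
angle = arctan(0.053763) = 0.053712 rad
angle = 0.053712 * 180/pi = 3.077 degrees

3.077


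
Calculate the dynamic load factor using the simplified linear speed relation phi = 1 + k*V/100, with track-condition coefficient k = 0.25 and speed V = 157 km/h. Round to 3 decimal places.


phi = 1 + k * V / 100
phi = 1 + 0.25 * 157 / 100
phi = 1 + 0.3925
phi = 1.393

1.393


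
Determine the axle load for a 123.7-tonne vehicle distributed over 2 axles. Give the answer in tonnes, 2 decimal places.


Load per axle = total weight / number of axles
Load = 123.7 / 2
Load = 61.85 tonnes

61.85


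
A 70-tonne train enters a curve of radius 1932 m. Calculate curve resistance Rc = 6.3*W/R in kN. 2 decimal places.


Rc = 6.3 * W / R
Rc = 6.3 * 70 / 1932
Rc = 441.0 / 1932
Rc = 0.23 kN

0.23


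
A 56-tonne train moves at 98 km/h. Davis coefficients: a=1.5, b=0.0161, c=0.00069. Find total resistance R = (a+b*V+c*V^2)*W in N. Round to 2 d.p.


b*V = 0.0161 * 98 = 1.5778
c*V^2 = 0.00069 * 9604 = 6.62676
R_per_t = 1.5 + 1.5778 + 6.62676 = 9.70456 N/t
R_total = 9.70456 * 56 = 543.46 N

543.46


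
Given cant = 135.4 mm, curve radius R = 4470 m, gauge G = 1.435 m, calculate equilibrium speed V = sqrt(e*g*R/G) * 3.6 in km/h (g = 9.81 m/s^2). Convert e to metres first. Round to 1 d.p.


Convert cant: e = 135.4 mm = 0.1354 m
V_ms = sqrt(0.1354 * 9.81 * 4470 / 1.435)
V_ms = sqrt(4137.550369) = 64.3238 m/s
V = 64.3238 * 3.6 = 231.6 km/h

231.6


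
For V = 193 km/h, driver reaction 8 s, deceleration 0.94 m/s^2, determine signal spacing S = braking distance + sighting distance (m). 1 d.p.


V = 193 / 3.6 = 53.6111 m/s
Braking distance = 53.6111^2 / (2*0.94) = 1528.8038 m
Sighting distance = 53.6111 * 8 = 428.8889 m
S = 1528.8038 + 428.8889 = 1957.7 m

1957.7


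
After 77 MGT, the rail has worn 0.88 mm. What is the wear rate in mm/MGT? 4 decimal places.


Wear rate = total wear / cumulative tonnage
Rate = 0.88 / 77
Rate = 0.0114 mm/MGT

0.0114


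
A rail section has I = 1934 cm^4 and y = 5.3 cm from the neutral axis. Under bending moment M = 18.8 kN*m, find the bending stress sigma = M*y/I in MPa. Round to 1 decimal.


Convert units:
M = 18.8 kN*m = 18800000 N*mm
y = 5.3 cm = 53 mm
I = 1934 cm^4 = 19340000 mm^4
sigma = 18800000 * 53 / 19340000
sigma = 51.5 MPa

51.5


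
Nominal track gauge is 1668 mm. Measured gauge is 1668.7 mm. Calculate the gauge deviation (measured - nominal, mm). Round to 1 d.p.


Deviation = measured - nominal
Deviation = 1668.7 - 1668
Deviation = 0.7 mm

0.7


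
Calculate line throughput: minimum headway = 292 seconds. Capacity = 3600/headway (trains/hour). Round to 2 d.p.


Capacity = 3600 / headway
Capacity = 3600 / 292
Capacity = 12.33 trains/hour

12.33


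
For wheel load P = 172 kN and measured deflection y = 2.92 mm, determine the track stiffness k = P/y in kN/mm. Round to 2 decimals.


Track stiffness k = P / y
k = 172 / 2.92
k = 58.90 kN/mm

58.90


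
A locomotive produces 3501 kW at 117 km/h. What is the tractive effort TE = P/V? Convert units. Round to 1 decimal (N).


Convert: P = 3501 kW = 3501000 W
V = 117 / 3.6 = 32.5 m/s
TE = 3501000 / 32.5
TE = 107723.1 N

107723.1


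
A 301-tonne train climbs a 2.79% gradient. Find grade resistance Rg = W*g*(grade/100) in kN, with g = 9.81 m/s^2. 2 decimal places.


Rg = W * 9.81 * grade / 100
Rg = 301 * 9.81 * 2.79 / 100
Rg = 2952.81 * 0.0279
Rg = 82.38 kN

82.38


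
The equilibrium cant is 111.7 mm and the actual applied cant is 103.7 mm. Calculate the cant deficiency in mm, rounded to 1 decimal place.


Cant deficiency = equilibrium cant - actual cant
CD = 111.7 - 103.7
CD = 8.0 mm

8.0


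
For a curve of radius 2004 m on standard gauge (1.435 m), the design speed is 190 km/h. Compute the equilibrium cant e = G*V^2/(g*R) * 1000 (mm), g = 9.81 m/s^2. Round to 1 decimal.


Convert speed: V = 190 / 3.6 = 52.7778 m/s
Apply formula: e = 1.435 * 52.7778^2 / (9.81 * 2004)
e = 1.435 * 2785.4938 / 19659.24
e = 0.203323 m = 203.3 mm

203.3


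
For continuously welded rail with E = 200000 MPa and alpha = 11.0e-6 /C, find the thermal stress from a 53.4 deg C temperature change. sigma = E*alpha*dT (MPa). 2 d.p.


sigma = E * alpha * dT
sigma = 200000 * 11.0e-6 * 53.4
sigma = 2.2 * 53.4
sigma = 117.48 MPa

117.48


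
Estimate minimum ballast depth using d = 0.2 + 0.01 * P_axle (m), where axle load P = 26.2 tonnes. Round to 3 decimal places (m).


d = 0.2 + 0.01 * 26.2
d = 0.2 + 0.262
d = 0.462 m

0.462


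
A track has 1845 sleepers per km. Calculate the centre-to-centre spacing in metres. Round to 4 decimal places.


Spacing = 1000 m / number of sleepers
Spacing = 1000 / 1845
Spacing = 0.5420 m

0.5420


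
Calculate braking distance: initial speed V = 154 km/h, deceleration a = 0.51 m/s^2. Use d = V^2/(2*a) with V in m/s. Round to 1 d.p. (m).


Convert speed: V = 154 / 3.6 = 42.7778 m/s
V^2 = 1829.9383
d = 1829.9383 / (2 * 0.51)
d = 1829.9383 / 1.02
d = 1794.1 m

1794.1


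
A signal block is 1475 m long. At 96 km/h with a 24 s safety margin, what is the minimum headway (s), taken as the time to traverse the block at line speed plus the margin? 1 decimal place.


V = 96 / 3.6 = 26.6667 m/s
Block traversal time = 1475 / 26.6667 = 55.3125 s
Headway = 55.3125 + 24
Headway = 79.3 s

79.3


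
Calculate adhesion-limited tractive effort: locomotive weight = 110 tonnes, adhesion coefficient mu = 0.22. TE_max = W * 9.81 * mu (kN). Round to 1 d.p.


TE_max = W * g * mu
TE_max = 110 * 9.81 * 0.22
TE_max = 1079.1 * 0.22
TE_max = 237.4 kN

237.4


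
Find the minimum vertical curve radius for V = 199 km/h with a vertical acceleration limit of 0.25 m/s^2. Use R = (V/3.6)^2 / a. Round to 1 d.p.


Convert speed: V = 199 / 3.6 = 55.2778 m/s
V^2 = 3055.6327 m^2/s^2
R_v = 3055.6327 / 0.25
R_v = 12222.5 m

12222.5


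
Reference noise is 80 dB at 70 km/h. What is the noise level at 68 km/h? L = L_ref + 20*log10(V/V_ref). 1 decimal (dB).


V/V_ref = 68 / 70 = 0.971429
log10(0.971429) = -0.012589
20 * -0.012589 = -0.2518
L = 80 + -0.2518 = 79.7 dB

79.7


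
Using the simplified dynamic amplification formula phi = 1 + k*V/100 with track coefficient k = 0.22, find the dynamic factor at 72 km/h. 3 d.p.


phi = 1 + k * V / 100
phi = 1 + 0.22 * 72 / 100
phi = 1 + 0.1584
phi = 1.158

1.158


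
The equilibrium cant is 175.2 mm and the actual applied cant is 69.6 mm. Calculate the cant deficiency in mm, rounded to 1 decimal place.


Cant deficiency = equilibrium cant - actual cant
CD = 175.2 - 69.6
CD = 105.6 mm

105.6


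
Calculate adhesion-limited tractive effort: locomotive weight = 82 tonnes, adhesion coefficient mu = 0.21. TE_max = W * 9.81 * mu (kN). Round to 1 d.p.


TE_max = W * g * mu
TE_max = 82 * 9.81 * 0.21
TE_max = 804.42 * 0.21
TE_max = 168.9 kN

168.9


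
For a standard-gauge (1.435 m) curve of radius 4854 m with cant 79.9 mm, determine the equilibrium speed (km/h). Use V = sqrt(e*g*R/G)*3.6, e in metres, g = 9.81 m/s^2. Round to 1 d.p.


Convert cant: e = 79.9 mm = 0.0799 m
V_ms = sqrt(0.0799 * 9.81 * 4854 / 1.435)
V_ms = sqrt(2651.329217) = 51.4911 m/s
V = 51.4911 * 3.6 = 185.4 km/h

185.4


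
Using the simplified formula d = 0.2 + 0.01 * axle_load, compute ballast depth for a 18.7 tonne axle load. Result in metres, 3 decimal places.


d = 0.2 + 0.01 * 18.7
d = 0.2 + 0.187
d = 0.387 m

0.387


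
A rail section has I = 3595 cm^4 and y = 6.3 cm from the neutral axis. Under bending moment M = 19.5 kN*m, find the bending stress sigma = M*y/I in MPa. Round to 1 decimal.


Convert units:
M = 19.5 kN*m = 19500000 N*mm
y = 6.3 cm = 63 mm
I = 3595 cm^4 = 35950000 mm^4
sigma = 19500000 * 63 / 35950000
sigma = 34.2 MPa

34.2


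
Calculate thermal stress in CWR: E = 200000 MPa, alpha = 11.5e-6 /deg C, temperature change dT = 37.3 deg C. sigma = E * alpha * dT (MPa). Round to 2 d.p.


sigma = E * alpha * dT
sigma = 200000 * 11.5e-6 * 37.3
sigma = 2.3 * 37.3
sigma = 85.79 MPa

85.79


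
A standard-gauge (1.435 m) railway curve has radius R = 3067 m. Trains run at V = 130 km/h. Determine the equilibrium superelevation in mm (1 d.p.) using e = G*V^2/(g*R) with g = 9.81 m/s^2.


Convert speed: V = 130 / 3.6 = 36.1111 m/s
Apply formula: e = 1.435 * 36.1111^2 / (9.81 * 3067)
e = 1.435 * 1304.0123 / 30087.27
e = 0.062194 m = 62.2 mm

62.2


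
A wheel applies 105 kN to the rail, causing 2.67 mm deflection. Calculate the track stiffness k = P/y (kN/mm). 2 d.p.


Track stiffness k = P / y
k = 105 / 2.67
k = 39.33 kN/mm

39.33


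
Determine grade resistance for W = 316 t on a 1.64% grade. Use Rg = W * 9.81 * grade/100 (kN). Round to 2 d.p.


Rg = W * 9.81 * grade / 100
Rg = 316 * 9.81 * 1.64 / 100
Rg = 3099.96 * 0.0164
Rg = 50.84 kN

50.84


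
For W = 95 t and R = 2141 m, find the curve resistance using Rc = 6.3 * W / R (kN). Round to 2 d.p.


Rc = 6.3 * W / R
Rc = 6.3 * 95 / 2141
Rc = 598.5 / 2141
Rc = 0.28 kN

0.28


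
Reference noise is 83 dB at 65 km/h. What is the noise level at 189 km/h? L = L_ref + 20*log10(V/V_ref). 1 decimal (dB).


V/V_ref = 189 / 65 = 2.907692
log10(2.907692) = 0.463548
20 * 0.463548 = 9.271
L = 83 + 9.271 = 92.3 dB

92.3


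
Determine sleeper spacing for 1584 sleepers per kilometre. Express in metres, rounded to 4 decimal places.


Spacing = 1000 m / number of sleepers
Spacing = 1000 / 1584
Spacing = 0.6313 m

0.6313


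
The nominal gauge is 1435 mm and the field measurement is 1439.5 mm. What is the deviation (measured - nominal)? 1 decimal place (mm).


Deviation = measured - nominal
Deviation = 1439.5 - 1435
Deviation = 4.5 mm

4.5


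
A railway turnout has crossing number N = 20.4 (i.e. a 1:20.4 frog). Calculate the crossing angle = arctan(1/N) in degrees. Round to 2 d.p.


1/N = 1/20.4 = 0.04902
angle = arctan(0.04902) = 0.04898 rad
angle = 0.04898 * 180/pi = 2.81 degrees

2.81


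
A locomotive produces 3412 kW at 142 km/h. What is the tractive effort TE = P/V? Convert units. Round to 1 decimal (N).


Convert: P = 3412 kW = 3412000 W
V = 142 / 3.6 = 39.4444 m/s
TE = 3412000 / 39.4444
TE = 86501.4 N

86501.4


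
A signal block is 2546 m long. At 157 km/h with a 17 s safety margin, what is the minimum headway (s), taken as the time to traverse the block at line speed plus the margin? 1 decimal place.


V = 157 / 3.6 = 43.6111 m/s
Block traversal time = 2546 / 43.6111 = 58.3796 s
Headway = 58.3796 + 17
Headway = 75.4 s

75.4


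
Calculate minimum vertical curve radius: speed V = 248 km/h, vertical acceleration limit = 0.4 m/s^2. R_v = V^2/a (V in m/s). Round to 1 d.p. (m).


Convert speed: V = 248 / 3.6 = 68.8889 m/s
V^2 = 4745.679 m^2/s^2
R_v = 4745.679 / 0.4
R_v = 11864.2 m

11864.2


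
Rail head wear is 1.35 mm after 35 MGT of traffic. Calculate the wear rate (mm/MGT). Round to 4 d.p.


Wear rate = total wear / cumulative tonnage
Rate = 1.35 / 35
Rate = 0.0386 mm/MGT

0.0386


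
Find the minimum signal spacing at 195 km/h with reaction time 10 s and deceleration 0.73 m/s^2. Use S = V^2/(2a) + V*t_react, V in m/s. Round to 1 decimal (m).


V = 195 / 3.6 = 54.1667 m/s
Braking distance = 54.1667^2 / (2*0.73) = 2009.6081 m
Sighting distance = 54.1667 * 10 = 541.6667 m
S = 2009.6081 + 541.6667 = 2551.3 m

2551.3


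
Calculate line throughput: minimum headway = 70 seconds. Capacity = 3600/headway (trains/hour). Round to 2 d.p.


Capacity = 3600 / headway
Capacity = 3600 / 70
Capacity = 51.43 trains/hour

51.43


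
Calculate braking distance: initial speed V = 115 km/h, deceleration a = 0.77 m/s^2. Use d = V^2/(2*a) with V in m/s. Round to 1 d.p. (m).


Convert speed: V = 115 / 3.6 = 31.9444 m/s
V^2 = 1020.4475
d = 1020.4475 / (2 * 0.77)
d = 1020.4475 / 1.54
d = 662.6 m

662.6


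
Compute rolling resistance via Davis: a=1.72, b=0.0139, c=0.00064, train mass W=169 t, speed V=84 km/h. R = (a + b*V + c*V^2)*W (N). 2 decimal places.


b*V = 0.0139 * 84 = 1.1676
c*V^2 = 0.00064 * 7056 = 4.51584
R_per_t = 1.72 + 1.1676 + 4.51584 = 7.40344 N/t
R_total = 7.40344 * 169 = 1251.18 N

1251.18


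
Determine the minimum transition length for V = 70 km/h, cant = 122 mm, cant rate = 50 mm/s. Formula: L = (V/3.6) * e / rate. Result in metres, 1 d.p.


Convert speed: V = 70 / 3.6 = 19.4444 m/s
L = 19.4444 * 122 / 50
L = 2372.2222 / 50
L = 47.4 m

47.4


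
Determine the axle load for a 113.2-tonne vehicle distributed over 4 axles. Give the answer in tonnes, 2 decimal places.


Load per axle = total weight / number of axles
Load = 113.2 / 4
Load = 28.30 tonnes

28.30


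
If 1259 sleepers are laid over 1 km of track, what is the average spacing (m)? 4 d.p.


Spacing = 1000 m / number of sleepers
Spacing = 1000 / 1259
Spacing = 0.7943 m

0.7943


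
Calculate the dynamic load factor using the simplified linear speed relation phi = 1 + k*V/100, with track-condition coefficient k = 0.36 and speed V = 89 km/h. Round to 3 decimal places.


phi = 1 + k * V / 100
phi = 1 + 0.36 * 89 / 100
phi = 1 + 0.3204
phi = 1.320

1.320


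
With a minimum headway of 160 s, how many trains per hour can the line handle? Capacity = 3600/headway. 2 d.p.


Capacity = 3600 / headway
Capacity = 3600 / 160
Capacity = 22.50 trains/hour

22.50


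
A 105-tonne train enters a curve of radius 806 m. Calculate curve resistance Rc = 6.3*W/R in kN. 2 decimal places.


Rc = 6.3 * W / R
Rc = 6.3 * 105 / 806
Rc = 661.5 / 806
Rc = 0.82 kN

0.82


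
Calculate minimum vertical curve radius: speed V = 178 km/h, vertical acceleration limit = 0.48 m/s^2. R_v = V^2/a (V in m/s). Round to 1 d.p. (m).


Convert speed: V = 178 / 3.6 = 49.4444 m/s
V^2 = 2444.7531 m^2/s^2
R_v = 2444.7531 / 0.48
R_v = 5093.2 m

5093.2


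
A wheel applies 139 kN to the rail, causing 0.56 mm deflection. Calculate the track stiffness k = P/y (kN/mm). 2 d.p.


Track stiffness k = P / y
k = 139 / 0.56
k = 248.21 kN/mm

248.21


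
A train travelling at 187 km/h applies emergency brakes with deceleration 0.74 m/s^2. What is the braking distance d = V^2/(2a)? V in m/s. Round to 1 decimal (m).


Convert speed: V = 187 / 3.6 = 51.9444 m/s
V^2 = 2698.2253
d = 2698.2253 / (2 * 0.74)
d = 2698.2253 / 1.48
d = 1823.1 m

1823.1


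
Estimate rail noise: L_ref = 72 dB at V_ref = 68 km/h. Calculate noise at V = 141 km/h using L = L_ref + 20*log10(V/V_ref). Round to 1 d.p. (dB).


V/V_ref = 141 / 68 = 2.073529
log10(2.073529) = 0.31671
20 * 0.31671 = 6.3342
L = 72 + 6.3342 = 78.3 dB

78.3


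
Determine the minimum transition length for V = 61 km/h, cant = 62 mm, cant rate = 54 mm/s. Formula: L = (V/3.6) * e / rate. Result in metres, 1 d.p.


Convert speed: V = 61 / 3.6 = 16.9444 m/s
L = 16.9444 * 62 / 54
L = 1050.5556 / 54
L = 19.5 m

19.5


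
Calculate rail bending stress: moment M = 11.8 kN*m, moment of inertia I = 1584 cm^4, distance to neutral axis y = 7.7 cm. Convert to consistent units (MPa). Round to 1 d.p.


Convert units:
M = 11.8 kN*m = 11800000 N*mm
y = 7.7 cm = 77 mm
I = 1584 cm^4 = 15840000 mm^4
sigma = 11800000 * 77 / 15840000
sigma = 57.4 MPa

57.4
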